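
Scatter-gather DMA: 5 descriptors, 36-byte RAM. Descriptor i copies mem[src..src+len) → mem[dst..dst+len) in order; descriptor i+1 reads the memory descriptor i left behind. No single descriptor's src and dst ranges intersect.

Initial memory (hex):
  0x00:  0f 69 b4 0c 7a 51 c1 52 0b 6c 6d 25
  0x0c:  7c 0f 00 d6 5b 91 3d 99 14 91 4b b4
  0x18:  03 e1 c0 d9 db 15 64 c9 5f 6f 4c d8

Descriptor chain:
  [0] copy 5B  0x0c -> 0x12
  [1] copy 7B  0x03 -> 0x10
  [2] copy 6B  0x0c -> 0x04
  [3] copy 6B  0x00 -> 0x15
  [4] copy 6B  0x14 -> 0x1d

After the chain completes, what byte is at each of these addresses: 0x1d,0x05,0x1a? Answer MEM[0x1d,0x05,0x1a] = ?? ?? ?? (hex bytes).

MEM[0x1d,0x05,0x1a] = 52 0f 0f

D0: mem[0x12..0x16] <- [7c 0f 00 d6 5b]
D1: mem[0x10..0x16] <- [0c 7a 51 c1 52 0b 6c]
D2: mem[0x04..0x09] <- [7c 0f 00 d6 0c 7a]
D3: mem[0x15..0x1a] <- [0f 69 b4 0c 7c 0f]
D4: mem[0x1d..0x22] <- [52 0f 69 b4 0c 7c]
query mem[0x1d]=0x52, mem[0x05]=0x0f, mem[0x1a]=0x0f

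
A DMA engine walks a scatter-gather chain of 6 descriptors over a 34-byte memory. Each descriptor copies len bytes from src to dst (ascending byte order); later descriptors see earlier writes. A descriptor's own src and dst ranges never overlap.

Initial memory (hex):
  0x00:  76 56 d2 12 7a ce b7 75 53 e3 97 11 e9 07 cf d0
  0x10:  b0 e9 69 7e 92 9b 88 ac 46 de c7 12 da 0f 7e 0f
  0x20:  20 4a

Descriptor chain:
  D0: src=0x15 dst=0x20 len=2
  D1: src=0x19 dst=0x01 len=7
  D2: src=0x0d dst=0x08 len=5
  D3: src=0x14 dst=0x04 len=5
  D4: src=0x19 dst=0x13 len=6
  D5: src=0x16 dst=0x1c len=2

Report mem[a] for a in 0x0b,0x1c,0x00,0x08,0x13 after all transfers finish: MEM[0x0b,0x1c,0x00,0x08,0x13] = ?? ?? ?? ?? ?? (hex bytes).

  after D0: wrote 2B at 0x20 = 9b88
  after D1: wrote 7B at 0x01 = dec712da0f7e0f
  after D2: wrote 5B at 0x08 = 07cfd0b0e9
  after D3: wrote 5B at 0x04 = 929b88ac46
  after D4: wrote 6B at 0x13 = dec712da0f7e
  after D5: wrote 2B at 0x1c = da0f
query mem[0x0b]=0xb0, mem[0x1c]=0xda, mem[0x00]=0x76, mem[0x08]=0x46, mem[0x13]=0xde

MEM[0x0b,0x1c,0x00,0x08,0x13] = b0 da 76 46 de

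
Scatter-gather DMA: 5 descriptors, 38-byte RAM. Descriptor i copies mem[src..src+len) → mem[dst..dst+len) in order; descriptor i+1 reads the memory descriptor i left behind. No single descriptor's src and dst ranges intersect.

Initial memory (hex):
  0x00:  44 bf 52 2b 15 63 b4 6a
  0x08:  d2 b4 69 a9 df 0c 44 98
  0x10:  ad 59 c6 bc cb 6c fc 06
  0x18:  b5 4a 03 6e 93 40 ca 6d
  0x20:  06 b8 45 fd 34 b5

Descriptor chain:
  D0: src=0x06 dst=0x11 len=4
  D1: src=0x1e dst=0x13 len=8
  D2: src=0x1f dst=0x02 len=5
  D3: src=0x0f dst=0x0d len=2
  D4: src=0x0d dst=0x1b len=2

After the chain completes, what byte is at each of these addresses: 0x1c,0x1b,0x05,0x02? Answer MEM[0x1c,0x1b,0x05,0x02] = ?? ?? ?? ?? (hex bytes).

MEM[0x1c,0x1b,0x05,0x02] = ad 98 45 6d

D0: mem[0x11..0x14] <- [b4 6a d2 b4]
D1: mem[0x13..0x1a] <- [ca 6d 06 b8 45 fd 34 b5]
D2: mem[0x02..0x06] <- [6d 06 b8 45 fd]
D3: mem[0x0d..0x0e] <- [98 ad]
D4: mem[0x1b..0x1c] <- [98 ad]
query mem[0x1c]=0xad, mem[0x1b]=0x98, mem[0x05]=0x45, mem[0x02]=0x6d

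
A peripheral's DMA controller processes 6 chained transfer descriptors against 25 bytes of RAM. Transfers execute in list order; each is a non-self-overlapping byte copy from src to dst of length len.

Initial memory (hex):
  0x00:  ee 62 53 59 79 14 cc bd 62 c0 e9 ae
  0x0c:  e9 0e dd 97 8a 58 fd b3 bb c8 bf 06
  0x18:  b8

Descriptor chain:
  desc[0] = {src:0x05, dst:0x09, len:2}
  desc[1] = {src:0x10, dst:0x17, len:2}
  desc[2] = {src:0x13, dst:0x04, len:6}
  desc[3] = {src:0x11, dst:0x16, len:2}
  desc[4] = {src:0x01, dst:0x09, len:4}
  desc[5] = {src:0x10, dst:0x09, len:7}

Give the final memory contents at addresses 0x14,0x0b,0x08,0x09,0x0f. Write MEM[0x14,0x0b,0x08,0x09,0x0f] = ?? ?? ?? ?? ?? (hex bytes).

MEM[0x14,0x0b,0x08,0x09,0x0f] = bb fd 8a 8a 58

[0] 0x05->0x09 len=2 : 14 cc
[1] 0x10->0x17 len=2 : 8a 58
[2] 0x13->0x04 len=6 : b3 bb c8 bf 8a 58
[3] 0x11->0x16 len=2 : 58 fd
[4] 0x01->0x09 len=4 : 62 53 59 b3
[5] 0x10->0x09 len=7 : 8a 58 fd b3 bb c8 58
query mem[0x14]=0xbb, mem[0x0b]=0xfd, mem[0x08]=0x8a, mem[0x09]=0x8a, mem[0x0f]=0x58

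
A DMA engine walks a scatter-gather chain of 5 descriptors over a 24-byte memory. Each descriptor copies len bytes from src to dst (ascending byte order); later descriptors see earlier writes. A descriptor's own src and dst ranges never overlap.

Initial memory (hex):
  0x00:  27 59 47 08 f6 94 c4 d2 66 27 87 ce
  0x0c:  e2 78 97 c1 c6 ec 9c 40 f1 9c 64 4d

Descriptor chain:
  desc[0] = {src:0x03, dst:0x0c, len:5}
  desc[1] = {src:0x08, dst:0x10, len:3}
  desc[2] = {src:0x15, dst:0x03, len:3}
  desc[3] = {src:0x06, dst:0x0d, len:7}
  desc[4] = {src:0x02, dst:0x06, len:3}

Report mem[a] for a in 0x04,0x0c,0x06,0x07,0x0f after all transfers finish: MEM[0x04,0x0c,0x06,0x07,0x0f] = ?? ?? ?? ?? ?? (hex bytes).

  after D0: wrote 5B at 0x0c = 08f694c4d2
  after D1: wrote 3B at 0x10 = 662787
  after D2: wrote 3B at 0x03 = 9c644d
  after D3: wrote 7B at 0x0d = c4d2662787ce08
  after D4: wrote 3B at 0x06 = 479c64
query mem[0x04]=0x64, mem[0x0c]=0x08, mem[0x06]=0x47, mem[0x07]=0x9c, mem[0x0f]=0x66

MEM[0x04,0x0c,0x06,0x07,0x0f] = 64 08 47 9c 66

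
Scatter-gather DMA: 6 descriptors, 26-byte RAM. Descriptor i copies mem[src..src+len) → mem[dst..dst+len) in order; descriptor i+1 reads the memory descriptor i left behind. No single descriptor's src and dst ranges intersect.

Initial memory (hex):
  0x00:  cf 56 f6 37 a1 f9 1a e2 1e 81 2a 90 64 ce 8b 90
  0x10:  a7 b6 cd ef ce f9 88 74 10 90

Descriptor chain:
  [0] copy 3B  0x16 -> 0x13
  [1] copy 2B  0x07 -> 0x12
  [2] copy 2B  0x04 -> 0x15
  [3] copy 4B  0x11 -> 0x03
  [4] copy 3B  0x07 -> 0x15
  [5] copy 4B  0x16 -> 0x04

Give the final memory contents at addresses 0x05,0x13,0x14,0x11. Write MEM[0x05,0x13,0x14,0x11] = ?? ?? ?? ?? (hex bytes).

[0] 0x16->0x13 len=3 : 88 74 10
[1] 0x07->0x12 len=2 : e2 1e
[2] 0x04->0x15 len=2 : a1 f9
[3] 0x11->0x03 len=4 : b6 e2 1e 74
[4] 0x07->0x15 len=3 : e2 1e 81
[5] 0x16->0x04 len=4 : 1e 81 10 90
query mem[0x05]=0x81, mem[0x13]=0x1e, mem[0x14]=0x74, mem[0x11]=0xb6

MEM[0x05,0x13,0x14,0x11] = 81 1e 74 b6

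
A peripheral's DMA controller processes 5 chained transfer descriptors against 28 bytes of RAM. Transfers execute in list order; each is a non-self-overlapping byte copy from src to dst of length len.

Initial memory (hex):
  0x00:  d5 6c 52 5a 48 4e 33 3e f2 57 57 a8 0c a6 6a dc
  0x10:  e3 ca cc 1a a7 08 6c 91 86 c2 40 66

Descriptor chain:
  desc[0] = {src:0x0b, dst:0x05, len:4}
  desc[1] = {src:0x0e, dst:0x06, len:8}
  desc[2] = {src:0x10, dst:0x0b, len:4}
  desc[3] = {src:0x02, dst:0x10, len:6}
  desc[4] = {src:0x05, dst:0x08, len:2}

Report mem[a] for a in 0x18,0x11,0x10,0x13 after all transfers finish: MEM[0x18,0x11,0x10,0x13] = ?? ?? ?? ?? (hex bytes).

MEM[0x18,0x11,0x10,0x13] = 86 5a 52 a8

  after D0: wrote 4B at 0x05 = a80ca66a
  after D1: wrote 8B at 0x06 = 6adce3cacc1aa708
  after D2: wrote 4B at 0x0b = e3cacc1a
  after D3: wrote 6B at 0x10 = 525a48a86adc
  after D4: wrote 2B at 0x08 = a86a
query mem[0x18]=0x86, mem[0x11]=0x5a, mem[0x10]=0x52, mem[0x13]=0xa8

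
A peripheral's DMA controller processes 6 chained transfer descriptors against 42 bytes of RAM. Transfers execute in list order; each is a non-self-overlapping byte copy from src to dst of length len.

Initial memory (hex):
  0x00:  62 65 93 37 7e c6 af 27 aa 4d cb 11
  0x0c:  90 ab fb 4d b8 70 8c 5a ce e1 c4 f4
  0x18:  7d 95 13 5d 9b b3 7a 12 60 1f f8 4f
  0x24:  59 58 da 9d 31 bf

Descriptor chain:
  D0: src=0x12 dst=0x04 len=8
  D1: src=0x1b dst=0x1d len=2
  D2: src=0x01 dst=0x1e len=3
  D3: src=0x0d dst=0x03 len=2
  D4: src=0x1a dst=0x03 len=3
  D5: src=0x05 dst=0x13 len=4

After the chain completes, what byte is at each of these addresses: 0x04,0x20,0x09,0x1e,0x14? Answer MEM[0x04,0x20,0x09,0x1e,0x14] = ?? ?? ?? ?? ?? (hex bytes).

#0 dst[0x04+8] := {0x8c,0x5a,0xce,0xe1,0xc4,0xf4,0x7d,0x95}
#1 dst[0x1d+2] := {0x5d,0x9b}
#2 dst[0x1e+3] := {0x65,0x93,0x37}
#3 dst[0x03+2] := {0xab,0xfb}
#4 dst[0x03+3] := {0x13,0x5d,0x9b}
#5 dst[0x13+4] := {0x9b,0xce,0xe1,0xc4}
query mem[0x04]=0x5d, mem[0x20]=0x37, mem[0x09]=0xf4, mem[0x1e]=0x65, mem[0x14]=0xce

MEM[0x04,0x20,0x09,0x1e,0x14] = 5d 37 f4 65 ce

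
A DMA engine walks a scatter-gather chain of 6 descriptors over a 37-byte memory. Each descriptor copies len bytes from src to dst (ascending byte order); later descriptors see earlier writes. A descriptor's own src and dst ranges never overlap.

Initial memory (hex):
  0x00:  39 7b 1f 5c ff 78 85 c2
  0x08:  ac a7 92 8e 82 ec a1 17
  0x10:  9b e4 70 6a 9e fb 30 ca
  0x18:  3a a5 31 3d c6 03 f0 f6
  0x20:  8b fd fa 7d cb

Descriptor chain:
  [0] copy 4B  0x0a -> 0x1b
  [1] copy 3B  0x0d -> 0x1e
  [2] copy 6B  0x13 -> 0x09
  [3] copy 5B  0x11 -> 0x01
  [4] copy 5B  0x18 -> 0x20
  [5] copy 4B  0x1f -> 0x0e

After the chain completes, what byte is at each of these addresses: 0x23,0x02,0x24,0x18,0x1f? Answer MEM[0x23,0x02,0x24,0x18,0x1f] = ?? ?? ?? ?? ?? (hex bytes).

MEM[0x23,0x02,0x24,0x18,0x1f] = 92 70 8e 3a a1

#0 dst[0x1b+4] := {0x92,0x8e,0x82,0xec}
#1 dst[0x1e+3] := {0xec,0xa1,0x17}
#2 dst[0x09+6] := {0x6a,0x9e,0xfb,0x30,0xca,0x3a}
#3 dst[0x01+5] := {0xe4,0x70,0x6a,0x9e,0xfb}
#4 dst[0x20+5] := {0x3a,0xa5,0x31,0x92,0x8e}
#5 dst[0x0e+4] := {0xa1,0x3a,0xa5,0x31}
query mem[0x23]=0x92, mem[0x02]=0x70, mem[0x24]=0x8e, mem[0x18]=0x3a, mem[0x1f]=0xa1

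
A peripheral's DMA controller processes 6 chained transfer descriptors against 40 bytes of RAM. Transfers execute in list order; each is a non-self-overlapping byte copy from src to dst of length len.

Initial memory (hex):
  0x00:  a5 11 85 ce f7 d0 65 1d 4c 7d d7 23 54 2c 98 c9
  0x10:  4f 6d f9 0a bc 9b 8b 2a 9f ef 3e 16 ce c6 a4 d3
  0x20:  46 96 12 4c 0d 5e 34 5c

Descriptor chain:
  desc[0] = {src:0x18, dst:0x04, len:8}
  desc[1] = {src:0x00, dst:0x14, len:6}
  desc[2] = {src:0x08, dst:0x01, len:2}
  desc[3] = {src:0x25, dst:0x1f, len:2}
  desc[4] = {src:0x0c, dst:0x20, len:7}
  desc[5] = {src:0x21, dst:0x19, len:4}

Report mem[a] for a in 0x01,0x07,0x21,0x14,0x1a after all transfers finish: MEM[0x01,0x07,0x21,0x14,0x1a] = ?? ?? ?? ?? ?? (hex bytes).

#0 dst[0x04+8] := {0x9f,0xef,0x3e,0x16,0xce,0xc6,0xa4,0xd3}
#1 dst[0x14+6] := {0xa5,0x11,0x85,0xce,0x9f,0xef}
#2 dst[0x01+2] := {0xce,0xc6}
#3 dst[0x1f+2] := {0x5e,0x34}
#4 dst[0x20+7] := {0x54,0x2c,0x98,0xc9,0x4f,0x6d,0xf9}
#5 dst[0x19+4] := {0x2c,0x98,0xc9,0x4f}
query mem[0x01]=0xce, mem[0x07]=0x16, mem[0x21]=0x2c, mem[0x14]=0xa5, mem[0x1a]=0x98

MEM[0x01,0x07,0x21,0x14,0x1a] = ce 16 2c a5 98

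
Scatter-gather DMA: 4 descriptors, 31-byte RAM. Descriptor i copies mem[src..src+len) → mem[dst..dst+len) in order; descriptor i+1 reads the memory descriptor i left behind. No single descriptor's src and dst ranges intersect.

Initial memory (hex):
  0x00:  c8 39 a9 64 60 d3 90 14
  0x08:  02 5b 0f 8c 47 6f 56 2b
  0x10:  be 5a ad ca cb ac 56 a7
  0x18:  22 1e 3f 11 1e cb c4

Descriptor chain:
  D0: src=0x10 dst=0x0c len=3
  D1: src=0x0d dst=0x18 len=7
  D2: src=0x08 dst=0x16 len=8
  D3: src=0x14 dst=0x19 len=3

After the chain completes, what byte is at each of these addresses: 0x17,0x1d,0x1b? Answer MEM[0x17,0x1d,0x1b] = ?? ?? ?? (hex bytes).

#0 dst[0x0c+3] := {0xbe,0x5a,0xad}
#1 dst[0x18+7] := {0x5a,0xad,0x2b,0xbe,0x5a,0xad,0xca}
#2 dst[0x16+8] := {0x02,0x5b,0x0f,0x8c,0xbe,0x5a,0xad,0x2b}
#3 dst[0x19+3] := {0xcb,0xac,0x02}
query mem[0x17]=0x5b, mem[0x1d]=0x2b, mem[0x1b]=0x02

MEM[0x17,0x1d,0x1b] = 5b 2b 02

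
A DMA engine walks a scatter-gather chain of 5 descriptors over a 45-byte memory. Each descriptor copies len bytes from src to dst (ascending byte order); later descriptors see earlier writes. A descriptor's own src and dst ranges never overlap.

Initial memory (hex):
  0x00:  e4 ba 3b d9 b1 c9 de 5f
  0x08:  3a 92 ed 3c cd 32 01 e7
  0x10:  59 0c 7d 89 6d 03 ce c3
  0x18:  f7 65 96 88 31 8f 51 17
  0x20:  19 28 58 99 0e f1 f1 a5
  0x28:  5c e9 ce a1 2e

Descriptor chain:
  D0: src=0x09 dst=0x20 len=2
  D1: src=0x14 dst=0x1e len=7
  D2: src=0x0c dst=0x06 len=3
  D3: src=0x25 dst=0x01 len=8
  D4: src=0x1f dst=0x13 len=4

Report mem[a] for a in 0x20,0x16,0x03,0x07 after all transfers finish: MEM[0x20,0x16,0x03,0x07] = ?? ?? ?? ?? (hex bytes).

MEM[0x20,0x16,0x03,0x07] = ce f7 a5 a1

#0 dst[0x20+2] := {0x92,0xed}
#1 dst[0x1e+7] := {0x6d,0x03,0xce,0xc3,0xf7,0x65,0x96}
#2 dst[0x06+3] := {0xcd,0x32,0x01}
#3 dst[0x01+8] := {0xf1,0xf1,0xa5,0x5c,0xe9,0xce,0xa1,0x2e}
#4 dst[0x13+4] := {0x03,0xce,0xc3,0xf7}
query mem[0x20]=0xce, mem[0x16]=0xf7, mem[0x03]=0xa5, mem[0x07]=0xa1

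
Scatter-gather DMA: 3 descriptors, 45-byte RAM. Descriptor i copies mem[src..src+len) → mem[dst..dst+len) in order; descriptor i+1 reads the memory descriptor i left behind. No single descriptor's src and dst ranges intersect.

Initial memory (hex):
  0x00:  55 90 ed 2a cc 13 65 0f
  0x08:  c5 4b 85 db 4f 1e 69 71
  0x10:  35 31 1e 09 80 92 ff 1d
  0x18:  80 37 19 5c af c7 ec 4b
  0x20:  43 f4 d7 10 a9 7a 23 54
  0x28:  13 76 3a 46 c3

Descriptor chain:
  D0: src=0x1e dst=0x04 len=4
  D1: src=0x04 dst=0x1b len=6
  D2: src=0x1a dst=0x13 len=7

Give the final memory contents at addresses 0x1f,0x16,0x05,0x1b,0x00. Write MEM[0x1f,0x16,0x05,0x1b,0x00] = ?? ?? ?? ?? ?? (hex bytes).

MEM[0x1f,0x16,0x05,0x1b,0x00] = c5 43 4b ec 55

#0 dst[0x04+4] := {0xec,0x4b,0x43,0xf4}
#1 dst[0x1b+6] := {0xec,0x4b,0x43,0xf4,0xc5,0x4b}
#2 dst[0x13+7] := {0x19,0xec,0x4b,0x43,0xf4,0xc5,0x4b}
query mem[0x1f]=0xc5, mem[0x16]=0x43, mem[0x05]=0x4b, mem[0x1b]=0xec, mem[0x00]=0x55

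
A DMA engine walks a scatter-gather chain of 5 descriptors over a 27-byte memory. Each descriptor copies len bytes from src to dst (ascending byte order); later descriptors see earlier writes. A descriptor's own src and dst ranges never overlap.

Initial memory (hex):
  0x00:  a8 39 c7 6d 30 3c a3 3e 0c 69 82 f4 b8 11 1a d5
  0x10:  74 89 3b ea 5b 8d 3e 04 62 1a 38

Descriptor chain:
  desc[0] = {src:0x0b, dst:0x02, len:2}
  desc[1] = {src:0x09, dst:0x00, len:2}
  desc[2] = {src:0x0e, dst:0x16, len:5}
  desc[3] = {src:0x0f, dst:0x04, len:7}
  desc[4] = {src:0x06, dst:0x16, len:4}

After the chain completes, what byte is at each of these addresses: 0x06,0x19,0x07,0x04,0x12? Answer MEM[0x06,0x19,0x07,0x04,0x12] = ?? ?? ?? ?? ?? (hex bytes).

#0 dst[0x02+2] := {0xf4,0xb8}
#1 dst[0x00+2] := {0x69,0x82}
#2 dst[0x16+5] := {0x1a,0xd5,0x74,0x89,0x3b}
#3 dst[0x04+7] := {0xd5,0x74,0x89,0x3b,0xea,0x5b,0x8d}
#4 dst[0x16+4] := {0x89,0x3b,0xea,0x5b}
query mem[0x06]=0x89, mem[0x19]=0x5b, mem[0x07]=0x3b, mem[0x04]=0xd5, mem[0x12]=0x3b

MEM[0x06,0x19,0x07,0x04,0x12] = 89 5b 3b d5 3b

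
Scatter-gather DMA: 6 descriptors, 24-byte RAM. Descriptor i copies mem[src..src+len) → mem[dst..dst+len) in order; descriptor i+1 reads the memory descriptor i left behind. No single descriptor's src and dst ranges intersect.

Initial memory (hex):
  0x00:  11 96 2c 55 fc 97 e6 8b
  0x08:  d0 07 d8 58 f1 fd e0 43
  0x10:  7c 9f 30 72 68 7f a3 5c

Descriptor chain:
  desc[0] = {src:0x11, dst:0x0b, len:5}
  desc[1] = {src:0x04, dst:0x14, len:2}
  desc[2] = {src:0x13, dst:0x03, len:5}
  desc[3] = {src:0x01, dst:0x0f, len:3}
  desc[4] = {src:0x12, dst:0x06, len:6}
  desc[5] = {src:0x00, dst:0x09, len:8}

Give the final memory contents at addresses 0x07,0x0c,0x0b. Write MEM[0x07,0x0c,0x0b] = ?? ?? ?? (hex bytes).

MEM[0x07,0x0c,0x0b] = 72 72 2c

  after D0: wrote 5B at 0x0b = 9f3072687f
  after D1: wrote 2B at 0x14 = fc97
  after D2: wrote 5B at 0x03 = 72fc97a35c
  after D3: wrote 3B at 0x0f = 962c72
  after D4: wrote 6B at 0x06 = 3072fc97a35c
  after D5: wrote 8B at 0x09 = 11962c72fc973072
query mem[0x07]=0x72, mem[0x0c]=0x72, mem[0x0b]=0x2c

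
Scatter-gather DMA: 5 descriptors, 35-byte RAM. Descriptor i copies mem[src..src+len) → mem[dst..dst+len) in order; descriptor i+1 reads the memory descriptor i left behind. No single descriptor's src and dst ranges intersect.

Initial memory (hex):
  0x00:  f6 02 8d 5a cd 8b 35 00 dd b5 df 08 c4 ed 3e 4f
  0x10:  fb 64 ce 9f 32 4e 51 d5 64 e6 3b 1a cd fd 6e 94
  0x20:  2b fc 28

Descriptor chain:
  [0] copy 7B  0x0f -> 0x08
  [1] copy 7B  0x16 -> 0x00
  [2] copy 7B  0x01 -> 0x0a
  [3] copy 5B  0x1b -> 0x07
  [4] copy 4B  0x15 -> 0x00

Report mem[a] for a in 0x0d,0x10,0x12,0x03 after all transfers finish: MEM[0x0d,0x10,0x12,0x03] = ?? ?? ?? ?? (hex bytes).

MEM[0x0d,0x10,0x12,0x03] = 3b 00 ce 64

  after D0: wrote 7B at 0x08 = 4ffb64ce9f324e
  after D1: wrote 7B at 0x00 = 51d564e63b1acd
  after D2: wrote 7B at 0x0a = d564e63b1acd00
  after D3: wrote 5B at 0x07 = 1acdfd6e94
  after D4: wrote 4B at 0x00 = 4e51d564
query mem[0x0d]=0x3b, mem[0x10]=0x00, mem[0x12]=0xce, mem[0x03]=0x64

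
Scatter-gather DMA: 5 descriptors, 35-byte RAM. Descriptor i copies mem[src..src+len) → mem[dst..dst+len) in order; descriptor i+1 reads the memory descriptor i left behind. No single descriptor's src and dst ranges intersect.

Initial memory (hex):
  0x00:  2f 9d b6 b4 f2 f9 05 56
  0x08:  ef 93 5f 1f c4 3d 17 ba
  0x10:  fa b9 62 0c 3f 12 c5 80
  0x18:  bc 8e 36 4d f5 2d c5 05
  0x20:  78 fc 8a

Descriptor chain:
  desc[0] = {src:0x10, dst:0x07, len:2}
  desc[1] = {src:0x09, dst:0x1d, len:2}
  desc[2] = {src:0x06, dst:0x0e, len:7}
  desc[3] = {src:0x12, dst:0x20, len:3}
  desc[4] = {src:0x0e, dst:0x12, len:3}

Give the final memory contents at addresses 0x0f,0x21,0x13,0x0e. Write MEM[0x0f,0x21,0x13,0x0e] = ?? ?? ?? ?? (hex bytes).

D0: mem[0x07..0x08] <- [fa b9]
D1: mem[0x1d..0x1e] <- [93 5f]
D2: mem[0x0e..0x14] <- [05 fa b9 93 5f 1f c4]
D3: mem[0x20..0x22] <- [5f 1f c4]
D4: mem[0x12..0x14] <- [05 fa b9]
query mem[0x0f]=0xfa, mem[0x21]=0x1f, mem[0x13]=0xfa, mem[0x0e]=0x05

MEM[0x0f,0x21,0x13,0x0e] = fa 1f fa 05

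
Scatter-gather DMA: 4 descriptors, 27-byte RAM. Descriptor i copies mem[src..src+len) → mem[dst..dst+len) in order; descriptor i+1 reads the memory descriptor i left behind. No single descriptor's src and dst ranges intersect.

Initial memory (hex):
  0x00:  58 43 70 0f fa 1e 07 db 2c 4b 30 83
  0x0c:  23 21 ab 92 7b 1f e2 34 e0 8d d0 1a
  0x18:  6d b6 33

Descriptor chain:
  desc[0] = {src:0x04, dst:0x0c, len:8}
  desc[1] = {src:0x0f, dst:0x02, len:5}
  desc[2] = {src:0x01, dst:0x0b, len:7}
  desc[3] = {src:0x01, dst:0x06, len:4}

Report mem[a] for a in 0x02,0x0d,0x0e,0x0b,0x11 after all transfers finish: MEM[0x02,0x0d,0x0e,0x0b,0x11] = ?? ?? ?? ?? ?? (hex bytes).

MEM[0x02,0x0d,0x0e,0x0b,0x11] = db 2c 4b 43 db

  after D0: wrote 8B at 0x0c = fa1e07db2c4b3083
  after D1: wrote 5B at 0x02 = db2c4b3083
  after D2: wrote 7B at 0x0b = 43db2c4b3083db
  after D3: wrote 4B at 0x06 = 43db2c4b
query mem[0x02]=0xdb, mem[0x0d]=0x2c, mem[0x0e]=0x4b, mem[0x0b]=0x43, mem[0x11]=0xdb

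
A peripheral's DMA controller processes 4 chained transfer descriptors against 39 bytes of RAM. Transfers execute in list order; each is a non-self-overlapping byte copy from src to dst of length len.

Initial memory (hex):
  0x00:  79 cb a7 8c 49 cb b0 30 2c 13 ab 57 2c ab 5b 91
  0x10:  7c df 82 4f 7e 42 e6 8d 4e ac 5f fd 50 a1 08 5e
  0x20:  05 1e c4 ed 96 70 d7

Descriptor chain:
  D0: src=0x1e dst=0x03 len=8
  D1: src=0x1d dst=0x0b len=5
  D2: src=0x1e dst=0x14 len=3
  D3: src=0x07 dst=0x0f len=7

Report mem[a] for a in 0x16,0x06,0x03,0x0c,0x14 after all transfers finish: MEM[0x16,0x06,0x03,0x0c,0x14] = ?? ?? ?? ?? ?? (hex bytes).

MEM[0x16,0x06,0x03,0x0c,0x14] = 05 1e 08 08 08

D0: mem[0x03..0x0a] <- [08 5e 05 1e c4 ed 96 70]
D1: mem[0x0b..0x0f] <- [a1 08 5e 05 1e]
D2: mem[0x14..0x16] <- [08 5e 05]
D3: mem[0x0f..0x15] <- [c4 ed 96 70 a1 08 5e]
query mem[0x16]=0x05, mem[0x06]=0x1e, mem[0x03]=0x08, mem[0x0c]=0x08, mem[0x14]=0x08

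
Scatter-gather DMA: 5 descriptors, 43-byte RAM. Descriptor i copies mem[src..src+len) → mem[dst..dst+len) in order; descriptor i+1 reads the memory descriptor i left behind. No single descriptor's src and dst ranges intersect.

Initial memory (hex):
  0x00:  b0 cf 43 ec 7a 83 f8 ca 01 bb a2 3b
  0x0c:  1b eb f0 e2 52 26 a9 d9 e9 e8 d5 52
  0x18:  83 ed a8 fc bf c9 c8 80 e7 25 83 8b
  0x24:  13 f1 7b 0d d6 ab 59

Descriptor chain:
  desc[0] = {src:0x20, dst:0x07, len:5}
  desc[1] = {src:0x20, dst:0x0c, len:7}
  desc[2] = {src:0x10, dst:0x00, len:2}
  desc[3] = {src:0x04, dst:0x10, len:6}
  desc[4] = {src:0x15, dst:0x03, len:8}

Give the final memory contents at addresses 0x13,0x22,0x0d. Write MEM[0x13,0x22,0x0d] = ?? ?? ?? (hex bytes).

#0 dst[0x07+5] := {0xe7,0x25,0x83,0x8b,0x13}
#1 dst[0x0c+7] := {0xe7,0x25,0x83,0x8b,0x13,0xf1,0x7b}
#2 dst[0x00+2] := {0x13,0xf1}
#3 dst[0x10+6] := {0x7a,0x83,0xf8,0xe7,0x25,0x83}
#4 dst[0x03+8] := {0x83,0xd5,0x52,0x83,0xed,0xa8,0xfc,0xbf}
query mem[0x13]=0xe7, mem[0x22]=0x83, mem[0x0d]=0x25

MEM[0x13,0x22,0x0d] = e7 83 25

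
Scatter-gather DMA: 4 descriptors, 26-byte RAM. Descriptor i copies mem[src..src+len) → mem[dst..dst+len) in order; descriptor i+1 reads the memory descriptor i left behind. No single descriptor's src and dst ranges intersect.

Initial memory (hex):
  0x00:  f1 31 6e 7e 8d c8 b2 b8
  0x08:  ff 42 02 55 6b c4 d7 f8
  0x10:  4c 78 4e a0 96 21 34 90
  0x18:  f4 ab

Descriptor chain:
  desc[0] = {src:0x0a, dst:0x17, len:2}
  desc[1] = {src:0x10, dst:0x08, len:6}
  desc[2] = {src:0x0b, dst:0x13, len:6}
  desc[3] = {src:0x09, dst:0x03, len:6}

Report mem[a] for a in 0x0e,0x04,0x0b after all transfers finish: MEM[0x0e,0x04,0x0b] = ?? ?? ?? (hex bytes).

  after D0: wrote 2B at 0x17 = 0255
  after D1: wrote 6B at 0x08 = 4c784ea09621
  after D2: wrote 6B at 0x13 = a09621d7f84c
  after D3: wrote 6B at 0x03 = 784ea09621d7
query mem[0x0e]=0xd7, mem[0x04]=0x4e, mem[0x0b]=0xa0

MEM[0x0e,0x04,0x0b] = d7 4e a0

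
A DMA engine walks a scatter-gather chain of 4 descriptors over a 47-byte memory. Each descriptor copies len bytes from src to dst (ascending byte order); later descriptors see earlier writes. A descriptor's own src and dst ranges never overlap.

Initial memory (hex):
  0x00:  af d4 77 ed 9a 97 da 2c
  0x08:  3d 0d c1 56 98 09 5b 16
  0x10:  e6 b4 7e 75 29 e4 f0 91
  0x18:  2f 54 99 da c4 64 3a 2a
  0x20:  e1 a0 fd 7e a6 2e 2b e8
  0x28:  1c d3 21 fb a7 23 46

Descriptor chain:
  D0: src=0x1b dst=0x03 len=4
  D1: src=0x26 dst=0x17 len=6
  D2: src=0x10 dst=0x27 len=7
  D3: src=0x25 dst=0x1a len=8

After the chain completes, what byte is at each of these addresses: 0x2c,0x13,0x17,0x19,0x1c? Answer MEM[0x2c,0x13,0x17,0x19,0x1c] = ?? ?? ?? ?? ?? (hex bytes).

MEM[0x2c,0x13,0x17,0x19,0x1c] = e4 75 2b 1c e6

D0: mem[0x03..0x06] <- [da c4 64 3a]
D1: mem[0x17..0x1c] <- [2b e8 1c d3 21 fb]
D2: mem[0x27..0x2d] <- [e6 b4 7e 75 29 e4 f0]
D3: mem[0x1a..0x21] <- [2e 2b e6 b4 7e 75 29 e4]
query mem[0x2c]=0xe4, mem[0x13]=0x75, mem[0x17]=0x2b, mem[0x19]=0x1c, mem[0x1c]=0xe6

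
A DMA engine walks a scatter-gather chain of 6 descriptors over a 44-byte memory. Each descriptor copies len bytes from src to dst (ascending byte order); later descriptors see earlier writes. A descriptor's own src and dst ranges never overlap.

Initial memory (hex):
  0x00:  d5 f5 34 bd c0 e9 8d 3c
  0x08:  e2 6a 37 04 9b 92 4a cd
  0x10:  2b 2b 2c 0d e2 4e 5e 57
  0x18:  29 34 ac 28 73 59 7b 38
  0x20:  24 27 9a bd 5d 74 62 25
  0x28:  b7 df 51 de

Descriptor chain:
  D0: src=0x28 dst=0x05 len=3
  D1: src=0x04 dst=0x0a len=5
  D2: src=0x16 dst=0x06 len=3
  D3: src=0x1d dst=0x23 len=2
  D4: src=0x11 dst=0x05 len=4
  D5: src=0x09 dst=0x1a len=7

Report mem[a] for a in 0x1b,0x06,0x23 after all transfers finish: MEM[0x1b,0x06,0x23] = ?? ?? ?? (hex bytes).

  after D0: wrote 3B at 0x05 = b7df51
  after D1: wrote 5B at 0x0a = c0b7df51e2
  after D2: wrote 3B at 0x06 = 5e5729
  after D3: wrote 2B at 0x23 = 597b
  after D4: wrote 4B at 0x05 = 2b2c0de2
  after D5: wrote 7B at 0x1a = 6ac0b7df51e2cd
query mem[0x1b]=0xc0, mem[0x06]=0x2c, mem[0x23]=0x59

MEM[0x1b,0x06,0x23] = c0 2c 59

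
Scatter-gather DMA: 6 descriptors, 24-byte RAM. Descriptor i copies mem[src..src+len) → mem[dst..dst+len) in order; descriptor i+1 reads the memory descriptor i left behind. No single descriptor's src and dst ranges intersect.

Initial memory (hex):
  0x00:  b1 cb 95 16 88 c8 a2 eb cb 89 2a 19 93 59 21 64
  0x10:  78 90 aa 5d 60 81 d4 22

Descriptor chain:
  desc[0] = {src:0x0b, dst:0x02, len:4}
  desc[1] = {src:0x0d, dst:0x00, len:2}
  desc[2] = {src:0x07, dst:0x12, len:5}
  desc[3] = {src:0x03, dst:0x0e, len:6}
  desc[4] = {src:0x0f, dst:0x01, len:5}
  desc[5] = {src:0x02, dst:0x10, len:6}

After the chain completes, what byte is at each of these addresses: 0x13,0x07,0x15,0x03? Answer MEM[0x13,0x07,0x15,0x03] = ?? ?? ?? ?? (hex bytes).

MEM[0x13,0x07,0x15,0x03] = cb eb eb a2

#0 dst[0x02+4] := {0x19,0x93,0x59,0x21}
#1 dst[0x00+2] := {0x59,0x21}
#2 dst[0x12+5] := {0xeb,0xcb,0x89,0x2a,0x19}
#3 dst[0x0e+6] := {0x93,0x59,0x21,0xa2,0xeb,0xcb}
#4 dst[0x01+5] := {0x59,0x21,0xa2,0xeb,0xcb}
#5 dst[0x10+6] := {0x21,0xa2,0xeb,0xcb,0xa2,0xeb}
query mem[0x13]=0xcb, mem[0x07]=0xeb, mem[0x15]=0xeb, mem[0x03]=0xa2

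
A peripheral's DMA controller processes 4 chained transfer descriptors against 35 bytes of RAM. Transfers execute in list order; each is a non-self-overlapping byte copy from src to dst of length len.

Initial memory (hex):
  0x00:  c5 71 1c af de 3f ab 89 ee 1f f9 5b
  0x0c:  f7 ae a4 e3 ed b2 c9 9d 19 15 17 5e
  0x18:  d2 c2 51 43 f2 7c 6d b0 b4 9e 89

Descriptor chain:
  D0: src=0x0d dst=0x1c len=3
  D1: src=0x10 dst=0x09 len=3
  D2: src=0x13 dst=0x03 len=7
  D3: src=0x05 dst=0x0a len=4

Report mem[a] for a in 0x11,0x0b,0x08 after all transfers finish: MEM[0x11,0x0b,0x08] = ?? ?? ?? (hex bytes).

MEM[0x11,0x0b,0x08] = b2 17 d2

#0 dst[0x1c+3] := {0xae,0xa4,0xe3}
#1 dst[0x09+3] := {0xed,0xb2,0xc9}
#2 dst[0x03+7] := {0x9d,0x19,0x15,0x17,0x5e,0xd2,0xc2}
#3 dst[0x0a+4] := {0x15,0x17,0x5e,0xd2}
query mem[0x11]=0xb2, mem[0x0b]=0x17, mem[0x08]=0xd2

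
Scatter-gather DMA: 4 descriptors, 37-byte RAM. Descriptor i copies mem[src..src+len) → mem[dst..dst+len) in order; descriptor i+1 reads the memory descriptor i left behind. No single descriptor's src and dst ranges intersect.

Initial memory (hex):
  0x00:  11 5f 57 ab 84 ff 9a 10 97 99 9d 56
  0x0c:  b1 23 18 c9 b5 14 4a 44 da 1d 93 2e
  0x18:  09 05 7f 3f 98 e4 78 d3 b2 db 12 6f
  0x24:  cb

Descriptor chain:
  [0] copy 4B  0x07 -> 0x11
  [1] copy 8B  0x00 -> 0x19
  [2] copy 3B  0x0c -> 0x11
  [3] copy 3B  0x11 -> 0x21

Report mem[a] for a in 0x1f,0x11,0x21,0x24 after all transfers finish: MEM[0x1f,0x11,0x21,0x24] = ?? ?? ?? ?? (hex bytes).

MEM[0x1f,0x11,0x21,0x24] = 9a b1 b1 cb

#0 dst[0x11+4] := {0x10,0x97,0x99,0x9d}
#1 dst[0x19+8] := {0x11,0x5f,0x57,0xab,0x84,0xff,0x9a,0x10}
#2 dst[0x11+3] := {0xb1,0x23,0x18}
#3 dst[0x21+3] := {0xb1,0x23,0x18}
query mem[0x1f]=0x9a, mem[0x11]=0xb1, mem[0x21]=0xb1, mem[0x24]=0xcb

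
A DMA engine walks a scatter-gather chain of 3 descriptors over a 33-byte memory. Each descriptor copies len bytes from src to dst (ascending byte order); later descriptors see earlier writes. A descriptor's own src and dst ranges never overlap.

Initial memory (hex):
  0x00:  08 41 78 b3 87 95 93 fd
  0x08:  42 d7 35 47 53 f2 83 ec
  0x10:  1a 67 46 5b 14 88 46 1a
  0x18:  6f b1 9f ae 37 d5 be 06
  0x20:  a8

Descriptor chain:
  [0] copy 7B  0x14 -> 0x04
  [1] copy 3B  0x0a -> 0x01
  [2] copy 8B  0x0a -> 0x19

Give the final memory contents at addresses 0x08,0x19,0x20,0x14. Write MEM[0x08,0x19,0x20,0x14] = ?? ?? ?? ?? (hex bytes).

MEM[0x08,0x19,0x20,0x14] = 6f 9f 67 14

D0: mem[0x04..0x0a] <- [14 88 46 1a 6f b1 9f]
D1: mem[0x01..0x03] <- [9f 47 53]
D2: mem[0x19..0x20] <- [9f 47 53 f2 83 ec 1a 67]
query mem[0x08]=0x6f, mem[0x19]=0x9f, mem[0x20]=0x67, mem[0x14]=0x14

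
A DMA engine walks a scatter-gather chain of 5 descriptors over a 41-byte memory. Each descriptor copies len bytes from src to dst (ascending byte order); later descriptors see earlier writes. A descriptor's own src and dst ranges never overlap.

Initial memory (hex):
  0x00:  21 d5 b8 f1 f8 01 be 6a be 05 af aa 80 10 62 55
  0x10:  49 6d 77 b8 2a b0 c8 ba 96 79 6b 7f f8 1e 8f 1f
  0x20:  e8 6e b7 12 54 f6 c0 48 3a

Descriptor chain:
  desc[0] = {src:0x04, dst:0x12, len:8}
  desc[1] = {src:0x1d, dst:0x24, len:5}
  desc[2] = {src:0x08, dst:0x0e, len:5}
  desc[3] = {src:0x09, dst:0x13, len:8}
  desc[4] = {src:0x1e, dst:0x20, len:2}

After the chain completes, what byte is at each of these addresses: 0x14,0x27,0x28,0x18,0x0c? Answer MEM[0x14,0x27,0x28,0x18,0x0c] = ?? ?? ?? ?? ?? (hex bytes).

D0: mem[0x12..0x19] <- [f8 01 be 6a be 05 af aa]
D1: mem[0x24..0x28] <- [1e 8f 1f e8 6e]
D2: mem[0x0e..0x12] <- [be 05 af aa 80]
D3: mem[0x13..0x1a] <- [05 af aa 80 10 be 05 af]
D4: mem[0x20..0x21] <- [8f 1f]
query mem[0x14]=0xaf, mem[0x27]=0xe8, mem[0x28]=0x6e, mem[0x18]=0xbe, mem[0x0c]=0x80

MEM[0x14,0x27,0x28,0x18,0x0c] = af e8 6e be 80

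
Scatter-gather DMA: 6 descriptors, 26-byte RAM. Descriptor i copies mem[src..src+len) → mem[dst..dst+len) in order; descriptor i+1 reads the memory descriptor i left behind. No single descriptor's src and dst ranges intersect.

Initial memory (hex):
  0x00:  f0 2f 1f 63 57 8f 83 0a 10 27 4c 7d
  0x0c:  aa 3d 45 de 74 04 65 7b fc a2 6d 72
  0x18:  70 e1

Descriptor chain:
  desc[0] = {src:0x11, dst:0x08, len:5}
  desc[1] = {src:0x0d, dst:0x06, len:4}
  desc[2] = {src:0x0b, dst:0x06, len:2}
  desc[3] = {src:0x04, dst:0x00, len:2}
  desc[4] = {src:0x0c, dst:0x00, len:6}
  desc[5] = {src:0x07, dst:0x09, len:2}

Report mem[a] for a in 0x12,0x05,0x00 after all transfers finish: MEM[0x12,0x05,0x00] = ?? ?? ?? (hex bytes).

  after D0: wrote 5B at 0x08 = 04657bfca2
  after D1: wrote 4B at 0x06 = 3d45de74
  after D2: wrote 2B at 0x06 = fca2
  after D3: wrote 2B at 0x00 = 578f
  after D4: wrote 6B at 0x00 = a23d45de7404
  after D5: wrote 2B at 0x09 = a2de
query mem[0x12]=0x65, mem[0x05]=0x04, mem[0x00]=0xa2

MEM[0x12,0x05,0x00] = 65 04 a2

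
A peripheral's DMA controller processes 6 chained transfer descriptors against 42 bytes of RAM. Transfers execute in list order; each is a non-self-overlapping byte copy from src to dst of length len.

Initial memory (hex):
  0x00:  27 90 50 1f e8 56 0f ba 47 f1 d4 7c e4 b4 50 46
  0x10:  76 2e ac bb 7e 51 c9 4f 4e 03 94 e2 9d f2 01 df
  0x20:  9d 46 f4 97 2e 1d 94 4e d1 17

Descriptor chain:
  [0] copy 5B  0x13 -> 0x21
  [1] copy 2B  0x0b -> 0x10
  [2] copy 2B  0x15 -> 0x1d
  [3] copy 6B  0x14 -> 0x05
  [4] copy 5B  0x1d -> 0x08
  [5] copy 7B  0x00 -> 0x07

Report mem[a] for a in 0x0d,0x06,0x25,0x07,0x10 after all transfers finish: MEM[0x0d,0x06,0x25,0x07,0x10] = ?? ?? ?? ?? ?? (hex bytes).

[0] 0x13->0x21 len=5 : bb 7e 51 c9 4f
[1] 0x0b->0x10 len=2 : 7c e4
[2] 0x15->0x1d len=2 : 51 c9
[3] 0x14->0x05 len=6 : 7e 51 c9 4f 4e 03
[4] 0x1d->0x08 len=5 : 51 c9 df 9d bb
[5] 0x00->0x07 len=7 : 27 90 50 1f e8 7e 51
query mem[0x0d]=0x51, mem[0x06]=0x51, mem[0x25]=0x4f, mem[0x07]=0x27, mem[0x10]=0x7c

MEM[0x0d,0x06,0x25,0x07,0x10] = 51 51 4f 27 7c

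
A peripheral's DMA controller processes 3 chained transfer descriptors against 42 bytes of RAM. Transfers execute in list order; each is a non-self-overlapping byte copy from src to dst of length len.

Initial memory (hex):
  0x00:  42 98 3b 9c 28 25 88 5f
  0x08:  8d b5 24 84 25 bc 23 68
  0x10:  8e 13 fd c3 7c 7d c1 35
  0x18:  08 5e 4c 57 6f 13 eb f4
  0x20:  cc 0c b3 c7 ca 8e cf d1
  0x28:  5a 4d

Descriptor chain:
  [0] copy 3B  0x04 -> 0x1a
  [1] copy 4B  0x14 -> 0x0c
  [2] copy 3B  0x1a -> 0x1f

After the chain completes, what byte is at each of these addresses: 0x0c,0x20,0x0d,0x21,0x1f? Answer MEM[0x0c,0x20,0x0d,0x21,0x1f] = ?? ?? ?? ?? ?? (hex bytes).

  after D0: wrote 3B at 0x1a = 282588
  after D1: wrote 4B at 0x0c = 7c7dc135
  after D2: wrote 3B at 0x1f = 282588
query mem[0x0c]=0x7c, mem[0x20]=0x25, mem[0x0d]=0x7d, mem[0x21]=0x88, mem[0x1f]=0x28

MEM[0x0c,0x20,0x0d,0x21,0x1f] = 7c 25 7d 88 28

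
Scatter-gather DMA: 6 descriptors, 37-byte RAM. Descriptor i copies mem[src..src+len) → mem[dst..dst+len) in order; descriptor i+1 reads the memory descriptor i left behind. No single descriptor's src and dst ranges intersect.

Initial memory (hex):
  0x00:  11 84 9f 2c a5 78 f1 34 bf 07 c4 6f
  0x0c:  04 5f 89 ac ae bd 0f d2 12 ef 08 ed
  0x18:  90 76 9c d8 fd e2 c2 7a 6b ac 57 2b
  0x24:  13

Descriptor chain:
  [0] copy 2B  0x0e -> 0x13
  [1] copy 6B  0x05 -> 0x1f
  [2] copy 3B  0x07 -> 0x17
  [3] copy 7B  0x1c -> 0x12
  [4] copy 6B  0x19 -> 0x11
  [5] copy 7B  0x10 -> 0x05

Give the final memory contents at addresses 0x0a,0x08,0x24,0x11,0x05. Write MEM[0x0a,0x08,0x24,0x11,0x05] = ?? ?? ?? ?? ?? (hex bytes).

D0: mem[0x13..0x14] <- [89 ac]
D1: mem[0x1f..0x24] <- [78 f1 34 bf 07 c4]
D2: mem[0x17..0x19] <- [34 bf 07]
D3: mem[0x12..0x18] <- [fd e2 c2 78 f1 34 bf]
D4: mem[0x11..0x16] <- [07 9c d8 fd e2 c2]
D5: mem[0x05..0x0b] <- [ae 07 9c d8 fd e2 c2]
query mem[0x0a]=0xe2, mem[0x08]=0xd8, mem[0x24]=0xc4, mem[0x11]=0x07, mem[0x05]=0xae

MEM[0x0a,0x08,0x24,0x11,0x05] = e2 d8 c4 07 ae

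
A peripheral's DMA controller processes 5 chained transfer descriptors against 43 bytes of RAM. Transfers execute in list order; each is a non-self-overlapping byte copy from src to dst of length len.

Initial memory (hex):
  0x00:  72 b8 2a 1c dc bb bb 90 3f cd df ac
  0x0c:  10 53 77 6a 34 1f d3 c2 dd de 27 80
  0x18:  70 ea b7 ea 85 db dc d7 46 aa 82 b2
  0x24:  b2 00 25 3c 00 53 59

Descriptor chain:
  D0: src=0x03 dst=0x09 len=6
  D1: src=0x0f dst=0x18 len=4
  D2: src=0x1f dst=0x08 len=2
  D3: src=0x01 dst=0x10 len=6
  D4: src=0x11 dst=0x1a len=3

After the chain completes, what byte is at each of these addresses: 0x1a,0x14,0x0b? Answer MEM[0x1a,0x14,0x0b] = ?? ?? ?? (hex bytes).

MEM[0x1a,0x14,0x0b] = 2a bb bb

[0] 0x03->0x09 len=6 : 1c dc bb bb 90 3f
[1] 0x0f->0x18 len=4 : 6a 34 1f d3
[2] 0x1f->0x08 len=2 : d7 46
[3] 0x01->0x10 len=6 : b8 2a 1c dc bb bb
[4] 0x11->0x1a len=3 : 2a 1c dc
query mem[0x1a]=0x2a, mem[0x14]=0xbb, mem[0x0b]=0xbb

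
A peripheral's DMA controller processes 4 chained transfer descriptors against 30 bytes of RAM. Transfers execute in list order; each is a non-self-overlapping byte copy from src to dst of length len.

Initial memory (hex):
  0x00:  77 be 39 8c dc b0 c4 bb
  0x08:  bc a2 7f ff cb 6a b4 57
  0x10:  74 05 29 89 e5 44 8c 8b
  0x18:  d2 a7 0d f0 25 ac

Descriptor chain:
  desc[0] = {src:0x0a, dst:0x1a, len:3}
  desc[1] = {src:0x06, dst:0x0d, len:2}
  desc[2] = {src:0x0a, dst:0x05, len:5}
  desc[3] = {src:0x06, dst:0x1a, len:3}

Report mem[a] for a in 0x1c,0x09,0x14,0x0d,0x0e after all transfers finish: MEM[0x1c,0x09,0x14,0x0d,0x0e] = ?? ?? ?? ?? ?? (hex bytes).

MEM[0x1c,0x09,0x14,0x0d,0x0e] = c4 bb e5 c4 bb

  after D0: wrote 3B at 0x1a = 7fffcb
  after D1: wrote 2B at 0x0d = c4bb
  after D2: wrote 5B at 0x05 = 7fffcbc4bb
  after D3: wrote 3B at 0x1a = ffcbc4
query mem[0x1c]=0xc4, mem[0x09]=0xbb, mem[0x14]=0xe5, mem[0x0d]=0xc4, mem[0x0e]=0xbb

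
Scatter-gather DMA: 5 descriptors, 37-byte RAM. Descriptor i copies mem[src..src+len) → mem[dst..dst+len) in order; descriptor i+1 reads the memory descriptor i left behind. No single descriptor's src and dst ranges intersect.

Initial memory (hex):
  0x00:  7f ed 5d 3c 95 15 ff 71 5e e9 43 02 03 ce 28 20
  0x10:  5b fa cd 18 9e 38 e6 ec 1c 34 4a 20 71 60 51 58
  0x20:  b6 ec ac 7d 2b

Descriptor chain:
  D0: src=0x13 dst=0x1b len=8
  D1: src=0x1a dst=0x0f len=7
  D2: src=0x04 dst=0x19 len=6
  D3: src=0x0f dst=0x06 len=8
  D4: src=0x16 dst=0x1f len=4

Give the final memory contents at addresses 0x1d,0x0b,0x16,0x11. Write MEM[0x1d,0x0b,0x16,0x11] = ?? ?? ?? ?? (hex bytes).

D0: mem[0x1b..0x22] <- [18 9e 38 e6 ec 1c 34 4a]
D1: mem[0x0f..0x15] <- [4a 18 9e 38 e6 ec 1c]
D2: mem[0x19..0x1e] <- [95 15 ff 71 5e e9]
D3: mem[0x06..0x0d] <- [4a 18 9e 38 e6 ec 1c e6]
D4: mem[0x1f..0x22] <- [e6 ec 1c 95]
query mem[0x1d]=0x5e, mem[0x0b]=0xec, mem[0x16]=0xe6, mem[0x11]=0x9e

MEM[0x1d,0x0b,0x16,0x11] = 5e ec e6 9e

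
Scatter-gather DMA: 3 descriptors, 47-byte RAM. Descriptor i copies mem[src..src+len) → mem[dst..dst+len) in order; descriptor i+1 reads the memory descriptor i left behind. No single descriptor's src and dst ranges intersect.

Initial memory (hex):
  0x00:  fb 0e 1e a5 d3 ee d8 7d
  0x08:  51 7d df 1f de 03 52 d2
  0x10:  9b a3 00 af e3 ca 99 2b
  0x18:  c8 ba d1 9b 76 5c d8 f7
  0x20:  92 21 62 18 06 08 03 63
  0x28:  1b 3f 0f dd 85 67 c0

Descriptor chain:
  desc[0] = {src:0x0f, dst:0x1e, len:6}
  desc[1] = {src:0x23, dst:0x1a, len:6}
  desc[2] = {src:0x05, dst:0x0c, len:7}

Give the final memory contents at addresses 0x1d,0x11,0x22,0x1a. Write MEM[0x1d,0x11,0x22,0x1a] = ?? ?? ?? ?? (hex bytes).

MEM[0x1d,0x11,0x22,0x1a] = 03 df af e3

D0: mem[0x1e..0x23] <- [d2 9b a3 00 af e3]
D1: mem[0x1a..0x1f] <- [e3 06 08 03 63 1b]
D2: mem[0x0c..0x12] <- [ee d8 7d 51 7d df 1f]
query mem[0x1d]=0x03, mem[0x11]=0xdf, mem[0x22]=0xaf, mem[0x1a]=0xe3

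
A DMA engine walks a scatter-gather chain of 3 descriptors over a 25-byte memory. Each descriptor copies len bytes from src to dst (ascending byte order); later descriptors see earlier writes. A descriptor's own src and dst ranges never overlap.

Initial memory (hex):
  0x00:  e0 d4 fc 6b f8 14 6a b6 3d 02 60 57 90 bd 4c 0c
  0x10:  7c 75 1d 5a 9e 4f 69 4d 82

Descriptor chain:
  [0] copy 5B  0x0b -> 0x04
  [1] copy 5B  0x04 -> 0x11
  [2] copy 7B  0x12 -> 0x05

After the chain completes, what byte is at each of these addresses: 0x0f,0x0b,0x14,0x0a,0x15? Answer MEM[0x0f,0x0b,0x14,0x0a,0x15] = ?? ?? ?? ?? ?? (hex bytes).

MEM[0x0f,0x0b,0x14,0x0a,0x15] = 0c 82 4c 4d 0c

  after D0: wrote 5B at 0x04 = 5790bd4c0c
  after D1: wrote 5B at 0x11 = 5790bd4c0c
  after D2: wrote 7B at 0x05 = 90bd4c0c694d82
query mem[0x0f]=0x0c, mem[0x0b]=0x82, mem[0x14]=0x4c, mem[0x0a]=0x4d, mem[0x15]=0x0c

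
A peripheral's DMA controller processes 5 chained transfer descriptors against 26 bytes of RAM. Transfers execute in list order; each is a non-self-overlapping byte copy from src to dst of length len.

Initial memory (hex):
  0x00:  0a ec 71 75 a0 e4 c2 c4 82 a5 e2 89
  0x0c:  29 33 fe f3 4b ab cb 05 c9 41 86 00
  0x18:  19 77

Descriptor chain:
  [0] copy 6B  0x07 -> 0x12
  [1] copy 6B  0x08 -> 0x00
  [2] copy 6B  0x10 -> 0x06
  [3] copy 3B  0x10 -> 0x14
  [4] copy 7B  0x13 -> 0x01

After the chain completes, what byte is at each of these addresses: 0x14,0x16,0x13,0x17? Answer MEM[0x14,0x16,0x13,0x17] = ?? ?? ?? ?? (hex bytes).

  after D0: wrote 6B at 0x12 = c482a5e28929
  after D1: wrote 6B at 0x00 = 82a5e2892933
  after D2: wrote 6B at 0x06 = 4babc482a5e2
  after D3: wrote 3B at 0x14 = 4babc4
  after D4: wrote 7B at 0x01 = 824babc4291977
query mem[0x14]=0x4b, mem[0x16]=0xc4, mem[0x13]=0x82, mem[0x17]=0x29

MEM[0x14,0x16,0x13,0x17] = 4b c4 82 29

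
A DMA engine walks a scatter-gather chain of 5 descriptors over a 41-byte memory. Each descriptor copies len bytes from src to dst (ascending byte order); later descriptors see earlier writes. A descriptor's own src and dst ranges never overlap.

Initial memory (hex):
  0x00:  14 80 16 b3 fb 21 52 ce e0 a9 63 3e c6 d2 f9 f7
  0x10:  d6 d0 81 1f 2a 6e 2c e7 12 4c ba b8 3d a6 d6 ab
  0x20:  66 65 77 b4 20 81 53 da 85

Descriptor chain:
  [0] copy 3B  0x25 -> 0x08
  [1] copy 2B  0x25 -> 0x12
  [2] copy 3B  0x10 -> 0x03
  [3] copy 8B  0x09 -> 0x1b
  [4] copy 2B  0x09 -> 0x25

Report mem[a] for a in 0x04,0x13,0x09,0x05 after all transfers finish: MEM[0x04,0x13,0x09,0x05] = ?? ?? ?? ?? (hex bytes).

D0: mem[0x08..0x0a] <- [81 53 da]
D1: mem[0x12..0x13] <- [81 53]
D2: mem[0x03..0x05] <- [d6 d0 81]
D3: mem[0x1b..0x22] <- [53 da 3e c6 d2 f9 f7 d6]
D4: mem[0x25..0x26] <- [53 da]
query mem[0x04]=0xd0, mem[0x13]=0x53, mem[0x09]=0x53, mem[0x05]=0x81

MEM[0x04,0x13,0x09,0x05] = d0 53 53 81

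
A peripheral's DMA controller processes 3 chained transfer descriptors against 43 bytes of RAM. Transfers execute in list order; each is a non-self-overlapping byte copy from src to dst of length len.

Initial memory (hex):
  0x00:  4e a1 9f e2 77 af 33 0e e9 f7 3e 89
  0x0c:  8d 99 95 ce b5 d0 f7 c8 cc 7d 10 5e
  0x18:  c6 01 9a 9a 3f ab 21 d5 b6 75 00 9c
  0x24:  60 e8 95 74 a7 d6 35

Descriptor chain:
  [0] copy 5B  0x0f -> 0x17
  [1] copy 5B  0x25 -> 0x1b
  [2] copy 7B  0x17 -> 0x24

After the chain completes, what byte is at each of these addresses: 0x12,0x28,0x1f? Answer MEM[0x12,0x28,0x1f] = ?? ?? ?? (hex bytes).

[0] 0x0f->0x17 len=5 : ce b5 d0 f7 c8
[1] 0x25->0x1b len=5 : e8 95 74 a7 d6
[2] 0x17->0x24 len=7 : ce b5 d0 f7 e8 95 74
query mem[0x12]=0xf7, mem[0x28]=0xe8, mem[0x1f]=0xd6

MEM[0x12,0x28,0x1f] = f7 e8 d6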